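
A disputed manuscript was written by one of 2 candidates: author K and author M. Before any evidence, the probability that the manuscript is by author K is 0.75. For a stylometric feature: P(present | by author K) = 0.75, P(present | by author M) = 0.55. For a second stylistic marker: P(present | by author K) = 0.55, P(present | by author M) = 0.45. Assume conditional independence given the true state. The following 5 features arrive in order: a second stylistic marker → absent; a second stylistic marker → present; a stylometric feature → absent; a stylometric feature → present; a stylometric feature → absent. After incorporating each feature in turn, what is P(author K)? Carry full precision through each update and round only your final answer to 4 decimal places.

0.5580

After a second stylistic marker='absent': P(author K) = 0.45·0.7500 / (0.45·0.7500 + 0.55·0.2500) ≈ 0.7105
After a second stylistic marker='present': P(author K) = 0.55·0.7105 / (0.55·0.7105 + 0.45·0.2895) ≈ 0.7500
After a stylometric feature='absent': P(author K) = 0.25·0.7500 / (0.25·0.7500 + 0.45·0.2500) ≈ 0.6250
After a stylometric feature='present': P(author K) = 0.75·0.6250 / (0.75·0.6250 + 0.55·0.3750) ≈ 0.6944
After a stylometric feature='absent': P(author K) = 0.25·0.6944 / (0.25·0.6944 + 0.45·0.3056) ≈ 0.5580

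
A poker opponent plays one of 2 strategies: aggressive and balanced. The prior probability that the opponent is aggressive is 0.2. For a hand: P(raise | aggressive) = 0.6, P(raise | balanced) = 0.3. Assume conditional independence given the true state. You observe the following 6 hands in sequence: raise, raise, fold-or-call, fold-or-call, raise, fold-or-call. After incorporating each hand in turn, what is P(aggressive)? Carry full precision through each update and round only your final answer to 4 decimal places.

0.2718

Apply Bayes' rule sequentially, carrying P(aggressive) forward.
After 'raise': P(aggressive) = 0.6·0.2000 / (0.6·0.2000 + 0.3·0.8000) ≈ 0.3333
After 'raise': P(aggressive) = 0.6·0.3333 / (0.6·0.3333 + 0.3·0.6667) ≈ 0.5000
After 'fold-or-call': P(aggressive) = 0.4·0.5000 / (0.4·0.5000 + 0.7·0.5000) ≈ 0.3636
After 'fold-or-call': P(aggressive) = 0.4·0.3636 / (0.4·0.3636 + 0.7·0.6364) ≈ 0.2462
After 'raise': P(aggressive) = 0.6·0.2462 / (0.6·0.2462 + 0.3·0.7538) ≈ 0.3951
After 'fold-or-call': P(aggressive) = 0.4·0.3951 / (0.4·0.3951 + 0.7·0.6049) ≈ 0.2718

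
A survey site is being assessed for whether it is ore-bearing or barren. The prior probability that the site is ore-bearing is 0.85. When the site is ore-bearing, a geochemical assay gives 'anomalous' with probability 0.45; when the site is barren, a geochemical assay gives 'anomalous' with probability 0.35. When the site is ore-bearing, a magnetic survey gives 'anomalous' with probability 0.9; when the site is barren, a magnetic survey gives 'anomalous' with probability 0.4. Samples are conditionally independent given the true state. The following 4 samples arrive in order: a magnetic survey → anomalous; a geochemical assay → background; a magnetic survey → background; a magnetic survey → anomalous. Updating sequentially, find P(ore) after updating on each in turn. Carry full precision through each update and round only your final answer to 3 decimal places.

0.802

After a magnetic survey='anomalous': P(ore) = 0.9·0.8500 / (0.9·0.8500 + 0.4·0.1500) ≈ 0.9273
After a geochemical assay='background': P(ore) = 0.55·0.9273 / (0.55·0.9273 + 0.65·0.0727) ≈ 0.9152
After a magnetic survey='background': P(ore) = 0.1·0.9152 / (0.1·0.9152 + 0.6·0.0848) ≈ 0.6426
After a magnetic survey='anomalous': P(ore) = 0.9·0.6426 / (0.9·0.6426 + 0.4·0.3574) ≈ 0.8018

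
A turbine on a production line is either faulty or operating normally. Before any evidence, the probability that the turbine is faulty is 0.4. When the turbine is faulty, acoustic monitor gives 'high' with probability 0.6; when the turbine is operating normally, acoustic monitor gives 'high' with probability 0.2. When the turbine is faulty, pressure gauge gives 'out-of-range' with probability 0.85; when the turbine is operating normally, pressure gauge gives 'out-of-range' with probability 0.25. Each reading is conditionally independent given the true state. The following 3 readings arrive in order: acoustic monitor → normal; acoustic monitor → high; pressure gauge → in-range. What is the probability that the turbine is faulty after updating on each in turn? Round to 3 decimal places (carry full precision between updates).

0.167

Each posterior becomes the prior for the next update.
After acoustic monitor='normal': P(faulty) = 0.4·0.4000 / (0.4·0.4000 + 0.8·0.6000) ≈ 0.2500
After acoustic monitor='high': P(faulty) = 0.6·0.2500 / (0.6·0.2500 + 0.2·0.7500) ≈ 0.5000
After pressure gauge='in-range': P(faulty) = 0.15·0.5000 / (0.15·0.5000 + 0.75·0.5000) ≈ 0.1667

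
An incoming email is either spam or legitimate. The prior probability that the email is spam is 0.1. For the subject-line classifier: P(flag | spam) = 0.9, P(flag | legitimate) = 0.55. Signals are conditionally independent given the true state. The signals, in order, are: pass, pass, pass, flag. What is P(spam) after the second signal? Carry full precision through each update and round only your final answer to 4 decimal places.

0.0055

Each posterior becomes the prior for the next update.
After 'pass': P(spam) = 0.1·0.1000 / (0.1·0.1000 + 0.45·0.9000) ≈ 0.0241
After 'pass': P(spam) = 0.1·0.0241 / (0.1·0.0241 + 0.45·0.9759) ≈ 0.0055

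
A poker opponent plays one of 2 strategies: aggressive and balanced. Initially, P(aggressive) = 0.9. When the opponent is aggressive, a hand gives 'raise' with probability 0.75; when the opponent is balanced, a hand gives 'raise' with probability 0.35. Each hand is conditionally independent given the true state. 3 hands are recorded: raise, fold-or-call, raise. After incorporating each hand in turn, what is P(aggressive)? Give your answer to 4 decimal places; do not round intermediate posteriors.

0.9408

After 'raise': P(aggressive) = 0.75·0.9000 / (0.75·0.9000 + 0.35·0.1000) ≈ 0.9507
After 'fold-or-call': P(aggressive) = 0.25·0.9507 / (0.25·0.9507 + 0.65·0.0493) ≈ 0.8812
After 'raise': P(aggressive) = 0.75·0.8812 / (0.75·0.8812 + 0.35·0.1188) ≈ 0.9408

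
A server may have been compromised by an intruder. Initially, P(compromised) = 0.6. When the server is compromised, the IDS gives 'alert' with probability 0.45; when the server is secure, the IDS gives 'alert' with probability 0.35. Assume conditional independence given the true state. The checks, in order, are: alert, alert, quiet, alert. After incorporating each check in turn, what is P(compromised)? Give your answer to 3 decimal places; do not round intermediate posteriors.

0.730

Each posterior becomes the prior for the next update.
After 'alert': P(compromised) = 0.45·0.6000 / (0.45·0.6000 + 0.35·0.4000) ≈ 0.6585
After 'alert': P(compromised) = 0.45·0.6585 / (0.45·0.6585 + 0.35·0.3415) ≈ 0.7126
After 'quiet': P(compromised) = 0.55·0.7126 / (0.55·0.7126 + 0.65·0.2874) ≈ 0.6772
After 'alert': P(compromised) = 0.45·0.6772 / (0.45·0.6772 + 0.35·0.3228) ≈ 0.7296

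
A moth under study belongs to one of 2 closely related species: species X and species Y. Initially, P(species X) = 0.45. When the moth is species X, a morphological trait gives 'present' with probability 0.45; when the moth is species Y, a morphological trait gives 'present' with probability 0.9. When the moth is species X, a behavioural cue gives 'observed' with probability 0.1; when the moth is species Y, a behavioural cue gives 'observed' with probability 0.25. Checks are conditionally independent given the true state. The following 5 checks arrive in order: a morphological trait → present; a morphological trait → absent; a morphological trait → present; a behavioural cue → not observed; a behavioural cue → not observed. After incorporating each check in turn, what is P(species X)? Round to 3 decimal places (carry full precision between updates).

After a morphological trait='present': P(species X) = 0.45·0.4500 / (0.45·0.4500 + 0.9·0.5500) ≈ 0.2903
After a morphological trait='absent': P(species X) = 0.55·0.2903 / (0.55·0.2903 + 0.1·0.7097) ≈ 0.6923
After a morphological trait='present': P(species X) = 0.45·0.6923 / (0.45·0.6923 + 0.9·0.3077) ≈ 0.5294
After a behavioural cue='not observed': P(species X) = 0.9·0.5294 / (0.9·0.5294 + 0.75·0.4706) ≈ 0.5745
After a behavioural cue='not observed': P(species X) = 0.9·0.5745 / (0.9·0.5745 + 0.75·0.4255) ≈ 0.6183

0.618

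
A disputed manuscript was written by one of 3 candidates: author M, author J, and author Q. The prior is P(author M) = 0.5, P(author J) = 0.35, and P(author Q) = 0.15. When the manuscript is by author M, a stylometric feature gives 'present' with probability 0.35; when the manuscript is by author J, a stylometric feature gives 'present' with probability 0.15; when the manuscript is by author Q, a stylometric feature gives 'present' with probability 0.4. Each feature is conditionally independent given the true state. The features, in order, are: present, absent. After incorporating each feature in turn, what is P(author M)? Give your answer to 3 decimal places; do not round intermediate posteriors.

Apply Bayes' rule sequentially, carrying P(author M) forward.
After 'present': normaliser = 0.35·0.5000 + 0.15·0.3500 + 0.4·0.1500; P(author M) ≈ 0.6087, P(author J) ≈ 0.1826, P(author Q) ≈ 0.2087
After 'absent': normaliser = 0.65·0.6087 + 0.85·0.1826 + 0.6·0.2087; P(author M) ≈ 0.5852, P(author J) ≈ 0.2296, P(author Q) ≈ 0.1852

0.585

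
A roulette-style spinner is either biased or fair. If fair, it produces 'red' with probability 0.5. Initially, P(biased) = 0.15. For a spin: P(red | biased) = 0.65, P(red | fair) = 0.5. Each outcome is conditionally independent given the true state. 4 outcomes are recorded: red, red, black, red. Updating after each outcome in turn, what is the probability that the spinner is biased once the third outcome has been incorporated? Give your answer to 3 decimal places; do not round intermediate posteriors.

0.173

After 'red': P(biased) = 0.65·0.1500 / (0.65·0.1500 + 0.5·0.8500) ≈ 0.1866
After 'red': P(biased) = 0.65·0.1866 / (0.65·0.1866 + 0.5·0.8134) ≈ 0.2297
After 'black': P(biased) = 0.35·0.2297 / (0.35·0.2297 + 0.5·0.7703) ≈ 0.1727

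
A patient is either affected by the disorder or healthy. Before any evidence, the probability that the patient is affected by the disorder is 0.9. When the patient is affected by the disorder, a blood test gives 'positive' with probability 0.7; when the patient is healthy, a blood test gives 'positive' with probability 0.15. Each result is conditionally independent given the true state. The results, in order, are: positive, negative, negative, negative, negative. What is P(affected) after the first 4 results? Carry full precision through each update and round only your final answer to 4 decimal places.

After 'positive': P(affected) = 0.7·0.9000 / (0.7·0.9000 + 0.15·0.1000) ≈ 0.9767
After 'negative': P(affected) = 0.3·0.9767 / (0.3·0.9767 + 0.85·0.0233) ≈ 0.9368
After 'negative': P(affected) = 0.3·0.9368 / (0.3·0.9368 + 0.85·0.0632) ≈ 0.8395
After 'negative': P(affected) = 0.3·0.8395 / (0.3·0.8395 + 0.85·0.1605) ≈ 0.6487

0.6487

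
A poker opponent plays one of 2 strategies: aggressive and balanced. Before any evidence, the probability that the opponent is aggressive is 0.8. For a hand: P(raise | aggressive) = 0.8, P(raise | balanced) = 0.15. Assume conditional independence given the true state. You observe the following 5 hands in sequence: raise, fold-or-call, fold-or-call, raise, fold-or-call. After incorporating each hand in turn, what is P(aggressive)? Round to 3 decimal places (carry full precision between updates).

0.597

Each posterior becomes the prior for the next update.
After 'raise': P(aggressive) = 0.8·0.8000 / (0.8·0.8000 + 0.15·0.2000) ≈ 0.9552
After 'fold-or-call': P(aggressive) = 0.2·0.9552 / (0.2·0.9552 + 0.85·0.0448) ≈ 0.8339
After 'fold-or-call': P(aggressive) = 0.2·0.8339 / (0.2·0.8339 + 0.85·0.1661) ≈ 0.5415
After 'raise': P(aggressive) = 0.8·0.5415 / (0.8·0.5415 + 0.15·0.4585) ≈ 0.8630
After 'fold-or-call': P(aggressive) = 0.2·0.8630 / (0.2·0.8630 + 0.85·0.1370) ≈ 0.5971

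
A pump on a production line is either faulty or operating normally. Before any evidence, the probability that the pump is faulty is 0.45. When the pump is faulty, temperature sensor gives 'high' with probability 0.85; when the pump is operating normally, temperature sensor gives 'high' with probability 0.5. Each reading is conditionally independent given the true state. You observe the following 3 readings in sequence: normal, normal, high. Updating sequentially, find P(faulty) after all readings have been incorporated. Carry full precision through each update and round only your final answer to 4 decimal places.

0.1113

Each posterior becomes the prior for the next update.
After 'normal': P(faulty) = 0.15·0.4500 / (0.15·0.4500 + 0.5·0.5500) ≈ 0.1971
After 'normal': P(faulty) = 0.15·0.1971 / (0.15·0.1971 + 0.5·0.8029) ≈ 0.0686
After 'high': P(faulty) = 0.85·0.0686 / (0.85·0.0686 + 0.5·0.9314) ≈ 0.1113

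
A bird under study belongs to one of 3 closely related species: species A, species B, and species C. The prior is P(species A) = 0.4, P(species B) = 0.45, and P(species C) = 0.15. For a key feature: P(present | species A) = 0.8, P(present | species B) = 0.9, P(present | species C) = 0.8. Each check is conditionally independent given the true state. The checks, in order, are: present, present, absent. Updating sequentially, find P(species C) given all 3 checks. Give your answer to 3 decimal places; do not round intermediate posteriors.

0.180

After 'present': normaliser = 0.8·0.4000 + 0.9·0.4500 + 0.8·0.1500; P(species A) ≈ 0.3787, P(species B) ≈ 0.4793, P(species C) ≈ 0.1420
After 'present': normaliser = 0.8·0.3787 + 0.9·0.4793 + 0.8·0.1420; P(species A) ≈ 0.3573, P(species B) ≈ 0.5087, P(species C) ≈ 0.1340
After 'absent': normaliser = 0.2·0.3573 + 0.1·0.5087 + 0.2·0.1340; P(species A) ≈ 0.4792, P(species B) ≈ 0.3411, P(species C) ≈ 0.1797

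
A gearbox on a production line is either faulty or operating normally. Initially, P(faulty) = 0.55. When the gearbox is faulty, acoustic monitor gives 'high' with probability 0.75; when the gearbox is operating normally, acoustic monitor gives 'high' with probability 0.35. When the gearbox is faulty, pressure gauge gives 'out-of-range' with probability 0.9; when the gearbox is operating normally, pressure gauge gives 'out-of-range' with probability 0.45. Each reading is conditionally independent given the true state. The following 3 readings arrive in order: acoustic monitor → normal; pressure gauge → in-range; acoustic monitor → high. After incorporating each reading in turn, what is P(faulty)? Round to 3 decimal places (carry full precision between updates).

After acoustic monitor='normal': P(faulty) = 0.25·0.5500 / (0.25·0.5500 + 0.65·0.4500) ≈ 0.3198
After pressure gauge='in-range': P(faulty) = 0.1·0.3198 / (0.1·0.3198 + 0.55·0.6802) ≈ 0.0787
After acoustic monitor='high': P(faulty) = 0.75·0.0787 / (0.75·0.0787 + 0.35·0.9213) ≈ 0.1548

0.155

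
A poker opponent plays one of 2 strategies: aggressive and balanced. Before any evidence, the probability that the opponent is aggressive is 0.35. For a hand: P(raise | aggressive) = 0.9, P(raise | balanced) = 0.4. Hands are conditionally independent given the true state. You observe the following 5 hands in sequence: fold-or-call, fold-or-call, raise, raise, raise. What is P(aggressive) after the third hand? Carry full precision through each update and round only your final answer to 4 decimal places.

0.0326

Apply Bayes' rule sequentially, carrying P(aggressive) forward.
After 'fold-or-call': P(aggressive) = 0.1·0.3500 / (0.1·0.3500 + 0.6·0.6500) ≈ 0.0824
After 'fold-or-call': P(aggressive) = 0.1·0.0824 / (0.1·0.0824 + 0.6·0.9176) ≈ 0.0147
After 'raise': P(aggressive) = 0.9·0.0147 / (0.9·0.0147 + 0.4·0.9853) ≈ 0.0326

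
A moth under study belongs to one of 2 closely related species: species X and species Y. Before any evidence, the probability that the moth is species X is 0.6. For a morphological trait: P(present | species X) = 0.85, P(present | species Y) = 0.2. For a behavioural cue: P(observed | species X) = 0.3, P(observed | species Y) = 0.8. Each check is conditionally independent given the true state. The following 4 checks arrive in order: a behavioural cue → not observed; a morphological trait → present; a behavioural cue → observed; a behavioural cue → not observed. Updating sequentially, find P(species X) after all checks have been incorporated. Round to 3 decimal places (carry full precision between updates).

After a behavioural cue='not observed': P(species X) = 0.7·0.6000 / (0.7·0.6000 + 0.2·0.4000) ≈ 0.8400
After a morphological trait='present': P(species X) = 0.85·0.8400 / (0.85·0.8400 + 0.2·0.1600) ≈ 0.9571
After a behavioural cue='observed': P(species X) = 0.3·0.9571 / (0.3·0.9571 + 0.8·0.0429) ≈ 0.8932
After a behavioural cue='not observed': P(species X) = 0.7·0.8932 / (0.7·0.8932 + 0.2·0.1068) ≈ 0.9670

0.967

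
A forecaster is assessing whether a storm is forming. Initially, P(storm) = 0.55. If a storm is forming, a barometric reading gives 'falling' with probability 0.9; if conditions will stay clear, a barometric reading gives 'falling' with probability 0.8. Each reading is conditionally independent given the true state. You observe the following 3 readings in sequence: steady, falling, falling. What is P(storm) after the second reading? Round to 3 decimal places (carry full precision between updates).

0.407

After 'steady': P(storm) = 0.1·0.5500 / (0.1·0.5500 + 0.2·0.4500) ≈ 0.3793
After 'falling': P(storm) = 0.9·0.3793 / (0.9·0.3793 + 0.8·0.6207) ≈ 0.4074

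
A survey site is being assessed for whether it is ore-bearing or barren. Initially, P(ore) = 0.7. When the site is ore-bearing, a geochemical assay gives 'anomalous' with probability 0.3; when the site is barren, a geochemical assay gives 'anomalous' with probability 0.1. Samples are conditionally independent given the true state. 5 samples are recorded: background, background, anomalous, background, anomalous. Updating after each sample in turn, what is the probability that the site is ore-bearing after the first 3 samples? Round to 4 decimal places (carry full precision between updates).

0.8090

After 'background': P(ore) = 0.7·0.7000 / (0.7·0.7000 + 0.9·0.3000) ≈ 0.6447
After 'background': P(ore) = 0.7·0.6447 / (0.7·0.6447 + 0.9·0.3553) ≈ 0.5853
After 'anomalous': P(ore) = 0.3·0.5853 / (0.3·0.5853 + 0.1·0.4147) ≈ 0.8090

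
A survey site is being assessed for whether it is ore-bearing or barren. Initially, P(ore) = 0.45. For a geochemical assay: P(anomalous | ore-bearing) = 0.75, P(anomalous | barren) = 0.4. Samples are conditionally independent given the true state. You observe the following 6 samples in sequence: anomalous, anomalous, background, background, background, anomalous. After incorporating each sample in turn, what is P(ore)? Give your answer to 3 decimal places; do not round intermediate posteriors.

0.281

After 'anomalous': P(ore) = 0.75·0.4500 / (0.75·0.4500 + 0.4·0.5500) ≈ 0.6054
After 'anomalous': P(ore) = 0.75·0.6054 / (0.75·0.6054 + 0.4·0.3946) ≈ 0.7420
After 'background': P(ore) = 0.25·0.7420 / (0.25·0.7420 + 0.6·0.2580) ≈ 0.5451
After 'background': P(ore) = 0.25·0.5451 / (0.25·0.5451 + 0.6·0.4549) ≈ 0.3331
After 'background': P(ore) = 0.25·0.3331 / (0.25·0.3331 + 0.6·0.6669) ≈ 0.1722
After 'anomalous': P(ore) = 0.75·0.1722 / (0.75·0.1722 + 0.4·0.8278) ≈ 0.2806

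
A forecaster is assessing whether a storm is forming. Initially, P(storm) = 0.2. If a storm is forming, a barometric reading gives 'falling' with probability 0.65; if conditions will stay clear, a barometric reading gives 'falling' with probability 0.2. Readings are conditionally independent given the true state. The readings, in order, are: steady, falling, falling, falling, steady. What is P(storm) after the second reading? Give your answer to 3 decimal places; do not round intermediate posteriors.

0.262

After 'steady': P(storm) = 0.35·0.2000 / (0.35·0.2000 + 0.8·0.8000) ≈ 0.0986
After 'falling': P(storm) = 0.65·0.0986 / (0.65·0.0986 + 0.2·0.9014) ≈ 0.2622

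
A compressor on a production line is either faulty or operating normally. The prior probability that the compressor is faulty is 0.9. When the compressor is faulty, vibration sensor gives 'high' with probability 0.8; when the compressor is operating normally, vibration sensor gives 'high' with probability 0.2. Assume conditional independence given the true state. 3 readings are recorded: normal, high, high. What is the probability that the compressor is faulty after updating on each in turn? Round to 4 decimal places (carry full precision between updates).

0.9730

Each posterior becomes the prior for the next update.
After 'normal': P(faulty) = 0.2·0.9000 / (0.2·0.9000 + 0.8·0.1000) ≈ 0.6923
After 'high': P(faulty) = 0.8·0.6923 / (0.8·0.6923 + 0.2·0.3077) ≈ 0.9000
After 'high': P(faulty) = 0.8·0.9000 / (0.8·0.9000 + 0.2·0.1000) ≈ 0.9730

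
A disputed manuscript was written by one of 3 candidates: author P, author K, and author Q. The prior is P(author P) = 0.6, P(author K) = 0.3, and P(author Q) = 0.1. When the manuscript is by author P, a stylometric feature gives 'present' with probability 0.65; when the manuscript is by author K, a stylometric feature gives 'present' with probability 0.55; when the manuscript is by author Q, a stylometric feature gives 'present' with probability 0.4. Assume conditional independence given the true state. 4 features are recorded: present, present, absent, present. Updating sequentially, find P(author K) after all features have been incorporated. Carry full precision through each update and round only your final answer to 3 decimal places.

0.267

After 'present': normaliser = 0.65·0.6000 + 0.55·0.3000 + 0.4·0.1000; P(author P) ≈ 0.6555, P(author K) ≈ 0.2773, P(author Q) ≈ 0.0672
After 'present': normaliser = 0.65·0.6555 + 0.55·0.2773 + 0.4·0.0672; P(author P) ≈ 0.7037, P(author K) ≈ 0.2519, P(author Q) ≈ 0.0444
After 'absent': normaliser = 0.35·0.7037 + 0.45·0.2519 + 0.6·0.0444; P(author P) ≈ 0.6376, P(author K) ≈ 0.2935, P(author Q) ≈ 0.0690
After 'present': normaliser = 0.65·0.6376 + 0.55·0.2935 + 0.4·0.0690; P(author P) ≈ 0.6868, P(author K) ≈ 0.2675, P(author Q) ≈ 0.0457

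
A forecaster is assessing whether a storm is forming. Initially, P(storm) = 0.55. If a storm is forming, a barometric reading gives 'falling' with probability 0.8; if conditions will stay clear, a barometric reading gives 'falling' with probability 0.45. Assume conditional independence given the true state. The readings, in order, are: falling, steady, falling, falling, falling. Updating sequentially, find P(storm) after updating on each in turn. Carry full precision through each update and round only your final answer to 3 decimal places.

Apply Bayes' rule sequentially, carrying P(storm) forward.
After 'falling': P(storm) = 0.8·0.5500 / (0.8·0.5500 + 0.45·0.4500) ≈ 0.6848
After 'steady': P(storm) = 0.2·0.6848 / (0.2·0.6848 + 0.55·0.3152) ≈ 0.4414
After 'falling': P(storm) = 0.8·0.4414 / (0.8·0.4414 + 0.45·0.5586) ≈ 0.5841
After 'falling': P(storm) = 0.8·0.5841 / (0.8·0.5841 + 0.45·0.4159) ≈ 0.7141
After 'falling': P(storm) = 0.8·0.7141 / (0.8·0.7141 + 0.45·0.2859) ≈ 0.8162

0.816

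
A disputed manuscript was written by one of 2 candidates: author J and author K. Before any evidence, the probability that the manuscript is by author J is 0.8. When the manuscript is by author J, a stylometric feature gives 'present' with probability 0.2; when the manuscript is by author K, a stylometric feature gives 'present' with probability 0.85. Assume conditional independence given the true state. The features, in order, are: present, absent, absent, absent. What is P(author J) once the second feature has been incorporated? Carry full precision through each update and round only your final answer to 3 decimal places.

Apply Bayes' rule sequentially, carrying P(author J) forward.
After 'present': P(author J) = 0.2·0.8000 / (0.2·0.8000 + 0.85·0.2000) ≈ 0.4848
After 'absent': P(author J) = 0.8·0.4848 / (0.8·0.4848 + 0.15·0.5152) ≈ 0.8339

0.834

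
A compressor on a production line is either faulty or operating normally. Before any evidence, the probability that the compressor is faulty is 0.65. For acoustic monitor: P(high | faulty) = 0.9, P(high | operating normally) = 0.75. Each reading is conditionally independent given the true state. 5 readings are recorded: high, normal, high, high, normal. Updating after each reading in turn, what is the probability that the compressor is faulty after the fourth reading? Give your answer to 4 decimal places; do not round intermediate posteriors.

0.5621

After 'high': P(faulty) = 0.9·0.6500 / (0.9·0.6500 + 0.75·0.3500) ≈ 0.6903
After 'normal': P(faulty) = 0.1·0.6903 / (0.1·0.6903 + 0.25·0.3097) ≈ 0.4713
After 'high': P(faulty) = 0.9·0.4713 / (0.9·0.4713 + 0.75·0.5287) ≈ 0.5168
After 'high': P(faulty) = 0.9·0.5168 / (0.9·0.5168 + 0.75·0.4832) ≈ 0.5621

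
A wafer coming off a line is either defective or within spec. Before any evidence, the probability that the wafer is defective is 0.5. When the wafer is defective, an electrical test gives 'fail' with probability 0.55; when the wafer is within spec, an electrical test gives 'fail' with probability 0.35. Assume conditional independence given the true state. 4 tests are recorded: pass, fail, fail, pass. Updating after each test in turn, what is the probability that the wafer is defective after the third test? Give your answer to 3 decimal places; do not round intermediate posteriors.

0.631

After 'pass': P(defective) = 0.45·0.5000 / (0.45·0.5000 + 0.65·0.5000) ≈ 0.4091
After 'fail': P(defective) = 0.55·0.4091 / (0.55·0.4091 + 0.35·0.5909) ≈ 0.5211
After 'fail': P(defective) = 0.55·0.5211 / (0.55·0.5211 + 0.35·0.4789) ≈ 0.6309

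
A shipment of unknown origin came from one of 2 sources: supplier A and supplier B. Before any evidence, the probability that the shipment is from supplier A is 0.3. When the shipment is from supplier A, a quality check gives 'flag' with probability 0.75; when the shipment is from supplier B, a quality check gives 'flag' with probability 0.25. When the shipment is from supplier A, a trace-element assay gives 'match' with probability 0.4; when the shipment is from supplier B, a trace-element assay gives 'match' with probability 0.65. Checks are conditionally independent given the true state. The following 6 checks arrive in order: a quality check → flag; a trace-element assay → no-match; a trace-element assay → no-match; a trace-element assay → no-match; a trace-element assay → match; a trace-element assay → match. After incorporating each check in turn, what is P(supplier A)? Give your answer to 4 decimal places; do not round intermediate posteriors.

Apply Bayes' rule sequentially, carrying P(supplier A) forward.
After a quality check='flag': P(supplier A) = 0.75·0.3000 / (0.75·0.3000 + 0.25·0.7000) ≈ 0.5625
After a trace-element assay='no-match': P(supplier A) = 0.6·0.5625 / (0.6·0.5625 + 0.35·0.4375) ≈ 0.6879
After a trace-element assay='no-match': P(supplier A) = 0.6·0.6879 / (0.6·0.6879 + 0.35·0.3121) ≈ 0.7907
After a trace-element assay='no-match': P(supplier A) = 0.6·0.7907 / (0.6·0.7907 + 0.35·0.2093) ≈ 0.8663
After a trace-element assay='match': P(supplier A) = 0.4·0.8663 / (0.4·0.8663 + 0.65·0.1337) ≈ 0.7994
After a trace-element assay='match': P(supplier A) = 0.4·0.7994 / (0.4·0.7994 + 0.65·0.2006) ≈ 0.7104

0.7104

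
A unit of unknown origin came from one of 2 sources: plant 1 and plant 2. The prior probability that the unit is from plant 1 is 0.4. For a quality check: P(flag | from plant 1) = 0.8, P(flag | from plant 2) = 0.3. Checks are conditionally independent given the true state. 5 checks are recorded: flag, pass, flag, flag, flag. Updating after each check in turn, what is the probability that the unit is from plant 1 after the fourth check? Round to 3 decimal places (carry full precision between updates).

0.783

Each posterior becomes the prior for the next update.
After 'flag': P(plant 1) = 0.8·0.4000 / (0.8·0.4000 + 0.3·0.6000) ≈ 0.6400
After 'pass': P(plant 1) = 0.2·0.6400 / (0.2·0.6400 + 0.7·0.3600) ≈ 0.3368
After 'flag': P(plant 1) = 0.8·0.3368 / (0.8·0.3368 + 0.3·0.6632) ≈ 0.5753
After 'flag': P(plant 1) = 0.8·0.5753 / (0.8·0.5753 + 0.3·0.4247) ≈ 0.7832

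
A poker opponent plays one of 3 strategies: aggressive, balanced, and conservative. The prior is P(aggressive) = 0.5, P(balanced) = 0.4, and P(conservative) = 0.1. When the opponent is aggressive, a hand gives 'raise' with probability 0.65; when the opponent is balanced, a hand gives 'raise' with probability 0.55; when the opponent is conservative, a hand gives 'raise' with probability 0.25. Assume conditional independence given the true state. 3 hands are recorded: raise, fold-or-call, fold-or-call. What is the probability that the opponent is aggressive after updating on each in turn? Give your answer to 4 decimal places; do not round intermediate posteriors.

After 'raise': normaliser = 0.65·0.5000 + 0.55·0.4000 + 0.25·0.1000; P(aggressive) ≈ 0.5702, P(balanced) ≈ 0.3860, P(conservative) ≈ 0.0439
After 'fold-or-call': normaliser = 0.35·0.5702 + 0.45·0.3860 + 0.75·0.0439; P(aggressive) ≈ 0.4914, P(balanced) ≈ 0.4276, P(conservative) ≈ 0.0810
After 'fold-or-call': normaliser = 0.35·0.4914 + 0.45·0.4276 + 0.75·0.0810; P(aggressive) ≈ 0.4045, P(balanced) ≈ 0.4526, P(conservative) ≈ 0.1429

0.4045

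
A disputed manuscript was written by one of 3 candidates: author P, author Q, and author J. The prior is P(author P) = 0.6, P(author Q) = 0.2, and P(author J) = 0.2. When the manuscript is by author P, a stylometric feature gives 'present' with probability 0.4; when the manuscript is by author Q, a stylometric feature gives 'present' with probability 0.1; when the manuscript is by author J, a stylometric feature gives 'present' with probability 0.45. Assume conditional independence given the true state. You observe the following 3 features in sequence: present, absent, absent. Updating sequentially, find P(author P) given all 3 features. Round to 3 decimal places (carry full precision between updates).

0.666

After 'present': normaliser = 0.4·0.6000 + 0.1·0.2000 + 0.45·0.2000; P(author P) ≈ 0.6857, P(author Q) ≈ 0.0571, P(author J) ≈ 0.2571
After 'absent': normaliser = 0.6·0.6857 + 0.9·0.0571 + 0.55·0.2571; P(author P) ≈ 0.6809, P(author Q) ≈ 0.0851, P(author J) ≈ 0.2340
After 'absent': normaliser = 0.6·0.6809 + 0.9·0.0851 + 0.55·0.2340; P(author P) ≈ 0.6655, P(author Q) ≈ 0.1248, P(author J) ≈ 0.2097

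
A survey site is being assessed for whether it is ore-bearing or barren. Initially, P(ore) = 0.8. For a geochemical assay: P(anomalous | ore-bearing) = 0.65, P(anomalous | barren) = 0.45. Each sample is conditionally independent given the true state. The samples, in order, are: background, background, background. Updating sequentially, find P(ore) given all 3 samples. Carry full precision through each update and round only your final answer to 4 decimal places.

0.5076

After 'background': P(ore) = 0.35·0.8000 / (0.35·0.8000 + 0.55·0.2000) ≈ 0.7179
After 'background': P(ore) = 0.35·0.7179 / (0.35·0.7179 + 0.55·0.2821) ≈ 0.6183
After 'background': P(ore) = 0.35·0.6183 / (0.35·0.6183 + 0.55·0.3817) ≈ 0.5076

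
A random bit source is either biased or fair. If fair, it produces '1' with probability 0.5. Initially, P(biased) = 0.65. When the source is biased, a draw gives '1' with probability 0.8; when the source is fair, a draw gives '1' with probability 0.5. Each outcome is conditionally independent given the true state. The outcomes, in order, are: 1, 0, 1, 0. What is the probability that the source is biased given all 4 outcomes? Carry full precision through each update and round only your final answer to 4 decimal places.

After '1': P(biased) = 0.8·0.6500 / (0.8·0.6500 + 0.5·0.3500) ≈ 0.7482
After '0': P(biased) = 0.2·0.7482 / (0.2·0.7482 + 0.5·0.2518) ≈ 0.5431
After '1': P(biased) = 0.8·0.5431 / (0.8·0.5431 + 0.5·0.4569) ≈ 0.6554
After '0': P(biased) = 0.2·0.6554 / (0.2·0.6554 + 0.5·0.3446) ≈ 0.4320

0.4320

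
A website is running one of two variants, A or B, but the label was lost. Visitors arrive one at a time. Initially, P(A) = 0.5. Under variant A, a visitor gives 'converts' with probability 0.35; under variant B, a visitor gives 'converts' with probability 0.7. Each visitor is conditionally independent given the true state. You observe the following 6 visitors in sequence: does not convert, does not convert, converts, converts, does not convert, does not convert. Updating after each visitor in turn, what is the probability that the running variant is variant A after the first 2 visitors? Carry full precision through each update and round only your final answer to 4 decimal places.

0.8244

After 'does not convert': P(A) = 0.65·0.5000 / (0.65·0.5000 + 0.3·0.5000) ≈ 0.6842
After 'does not convert': P(A) = 0.65·0.6842 / (0.65·0.6842 + 0.3·0.3158) ≈ 0.8244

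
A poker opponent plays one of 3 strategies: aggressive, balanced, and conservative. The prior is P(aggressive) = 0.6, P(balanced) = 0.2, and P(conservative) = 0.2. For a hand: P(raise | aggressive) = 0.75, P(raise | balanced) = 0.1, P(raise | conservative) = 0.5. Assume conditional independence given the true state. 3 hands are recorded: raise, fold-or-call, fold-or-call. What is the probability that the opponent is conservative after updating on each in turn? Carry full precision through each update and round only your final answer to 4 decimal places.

0.3606

Each posterior becomes the prior for the next update.
After 'raise': normaliser = 0.75·0.6000 + 0.1·0.2000 + 0.5·0.2000; P(aggressive) ≈ 0.7895, P(balanced) ≈ 0.0351, P(conservative) ≈ 0.1754
After 'fold-or-call': normaliser = 0.25·0.7895 + 0.9·0.0351 + 0.5·0.1754; P(aggressive) ≈ 0.6233, P(balanced) ≈ 0.0997, P(conservative) ≈ 0.2770
After 'fold-or-call': normaliser = 0.25·0.6233 + 0.9·0.0997 + 0.5·0.2770; P(aggressive) ≈ 0.4057, P(balanced) ≈ 0.2337, P(conservative) ≈ 0.3606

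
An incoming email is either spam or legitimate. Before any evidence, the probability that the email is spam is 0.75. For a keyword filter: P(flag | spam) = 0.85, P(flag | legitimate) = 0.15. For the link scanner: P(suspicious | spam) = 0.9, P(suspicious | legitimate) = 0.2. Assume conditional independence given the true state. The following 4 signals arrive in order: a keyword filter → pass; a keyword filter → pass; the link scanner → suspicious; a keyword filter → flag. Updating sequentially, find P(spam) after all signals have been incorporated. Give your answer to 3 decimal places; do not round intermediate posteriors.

0.704

Apply Bayes' rule sequentially, carrying P(spam) forward.
After a keyword filter='pass': P(spam) = 0.15·0.7500 / (0.15·0.7500 + 0.85·0.2500) ≈ 0.3462
After a keyword filter='pass': P(spam) = 0.15·0.3462 / (0.15·0.3462 + 0.85·0.6538) ≈ 0.0854
After the link scanner='suspicious': P(spam) = 0.9·0.0854 / (0.9·0.0854 + 0.2·0.9146) ≈ 0.2960
After a keyword filter='flag': P(spam) = 0.85·0.2960 / (0.85·0.2960 + 0.15·0.7040) ≈ 0.7043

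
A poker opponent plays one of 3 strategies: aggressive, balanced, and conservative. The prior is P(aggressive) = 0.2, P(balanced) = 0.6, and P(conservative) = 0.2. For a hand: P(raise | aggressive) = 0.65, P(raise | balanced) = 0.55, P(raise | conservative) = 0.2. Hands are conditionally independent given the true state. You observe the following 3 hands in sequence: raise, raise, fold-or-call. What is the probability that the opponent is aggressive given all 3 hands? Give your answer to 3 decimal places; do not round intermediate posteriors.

0.251

Each posterior becomes the prior for the next update.
After 'raise': normaliser = 0.65·0.2000 + 0.55·0.6000 + 0.2·0.2000; P(aggressive) ≈ 0.2600, P(balanced) ≈ 0.6600, P(conservative) ≈ 0.0800
After 'raise': normaliser = 0.65·0.2600 + 0.55·0.6600 + 0.2·0.0800; P(aggressive) ≈ 0.3084, P(balanced) ≈ 0.6624, P(conservative) ≈ 0.0292
After 'fold-or-call': normaliser = 0.35·0.3084 + 0.45·0.6624 + 0.8·0.0292; P(aggressive) ≈ 0.2514, P(balanced) ≈ 0.6942, P(conservative) ≈ 0.0544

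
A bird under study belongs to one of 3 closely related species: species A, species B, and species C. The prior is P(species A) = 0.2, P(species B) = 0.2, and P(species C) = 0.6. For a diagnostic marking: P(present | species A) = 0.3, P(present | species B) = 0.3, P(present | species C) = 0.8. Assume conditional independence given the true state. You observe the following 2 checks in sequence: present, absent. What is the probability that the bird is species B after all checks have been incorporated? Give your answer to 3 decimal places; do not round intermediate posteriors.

After 'present': normaliser = 0.3·0.2000 + 0.3·0.2000 + 0.8·0.6000; P(species A) ≈ 0.1000, P(species B) ≈ 0.1000, P(species C) ≈ 0.8000
After 'absent': normaliser = 0.7·0.1000 + 0.7·0.1000 + 0.2·0.8000; P(species A) ≈ 0.2333, P(species B) ≈ 0.2333, P(species C) ≈ 0.5333

0.233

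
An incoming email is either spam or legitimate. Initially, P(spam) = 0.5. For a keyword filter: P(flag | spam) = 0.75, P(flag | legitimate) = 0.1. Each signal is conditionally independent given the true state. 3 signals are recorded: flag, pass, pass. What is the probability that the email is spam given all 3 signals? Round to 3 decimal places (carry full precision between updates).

After 'flag': P(spam) = 0.75·0.5000 / (0.75·0.5000 + 0.1·0.5000) ≈ 0.8824
After 'pass': P(spam) = 0.25·0.8824 / (0.25·0.8824 + 0.9·0.1176) ≈ 0.6757
After 'pass': P(spam) = 0.25·0.6757 / (0.25·0.6757 + 0.9·0.3243) ≈ 0.3666

0.367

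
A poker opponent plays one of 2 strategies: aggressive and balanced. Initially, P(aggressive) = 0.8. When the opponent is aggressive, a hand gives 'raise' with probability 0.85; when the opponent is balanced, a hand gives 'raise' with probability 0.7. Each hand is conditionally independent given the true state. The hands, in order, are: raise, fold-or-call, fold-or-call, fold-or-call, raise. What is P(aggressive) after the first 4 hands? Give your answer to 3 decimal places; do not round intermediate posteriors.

0.378

Each posterior becomes the prior for the next update.
After 'raise': P(aggressive) = 0.85·0.8000 / (0.85·0.8000 + 0.7·0.2000) ≈ 0.8293
After 'fold-or-call': P(aggressive) = 0.15·0.8293 / (0.15·0.8293 + 0.3·0.1707) ≈ 0.7083
After 'fold-or-call': P(aggressive) = 0.15·0.7083 / (0.15·0.7083 + 0.3·0.2917) ≈ 0.5484
After 'fold-or-call': P(aggressive) = 0.15·0.5484 / (0.15·0.5484 + 0.3·0.4516) ≈ 0.3778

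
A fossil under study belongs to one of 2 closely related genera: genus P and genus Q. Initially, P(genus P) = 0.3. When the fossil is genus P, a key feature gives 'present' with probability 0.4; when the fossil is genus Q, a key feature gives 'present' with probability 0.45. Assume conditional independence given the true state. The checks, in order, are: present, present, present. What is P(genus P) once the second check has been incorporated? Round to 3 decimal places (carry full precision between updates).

After 'present': P(genus P) = 0.4·0.3000 / (0.4·0.3000 + 0.45·0.7000) ≈ 0.2759
After 'present': P(genus P) = 0.4·0.2759 / (0.4·0.2759 + 0.45·0.7241) ≈ 0.2530

0.253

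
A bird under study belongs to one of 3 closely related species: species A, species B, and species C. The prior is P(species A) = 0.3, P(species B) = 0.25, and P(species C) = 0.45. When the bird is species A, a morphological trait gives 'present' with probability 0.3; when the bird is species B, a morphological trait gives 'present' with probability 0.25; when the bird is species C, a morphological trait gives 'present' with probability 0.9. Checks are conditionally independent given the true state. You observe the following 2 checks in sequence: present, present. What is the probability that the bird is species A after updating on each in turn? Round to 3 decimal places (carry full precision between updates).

0.066

After 'present': normaliser = 0.3·0.3000 + 0.25·0.2500 + 0.9·0.4500; P(species A) ≈ 0.1614, P(species B) ≈ 0.1121, P(species C) ≈ 0.7265
After 'present': normaliser = 0.3·0.1614 + 0.25·0.1121 + 0.9·0.7265; P(species A) ≈ 0.0663, P(species B) ≈ 0.0384, P(species C) ≈ 0.8953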